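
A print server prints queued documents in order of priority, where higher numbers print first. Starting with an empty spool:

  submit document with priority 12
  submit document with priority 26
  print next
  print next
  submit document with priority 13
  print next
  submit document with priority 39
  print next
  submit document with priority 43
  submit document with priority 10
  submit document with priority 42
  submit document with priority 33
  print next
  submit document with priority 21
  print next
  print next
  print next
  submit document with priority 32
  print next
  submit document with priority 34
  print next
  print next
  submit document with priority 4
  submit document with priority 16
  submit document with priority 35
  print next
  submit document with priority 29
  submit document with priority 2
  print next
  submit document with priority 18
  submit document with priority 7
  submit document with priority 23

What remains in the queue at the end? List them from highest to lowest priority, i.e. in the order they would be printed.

insert 12 → {12}
insert 26 → {26, 12}
print next → 26; now {12}
print next → 12; now {}
insert 13 → {13}
print next → 13; now {}
insert 39 → {39}
print next → 39; now {}
insert 43 → {43}
insert 10 → {43, 10}
insert 42 → {43, 42, 10}
insert 33 → {43, 42, 33, 10}
print next → 43; now {42, 33, 10}
insert 21 → {42, 33, 21, 10}
print next → 42; now {33, 21, 10}
print next → 33; now {21, 10}
print next → 21; now {10}
insert 32 → {32, 10}
print next → 32; now {10}
insert 34 → {34, 10}
print next → 34; now {10}
print next → 10; now {}
insert 4 → {4}
insert 16 → {16, 4}
insert 35 → {35, 16, 4}
print next → 35; now {16, 4}
insert 29 → {29, 16, 4}
insert 2 → {29, 16, 4, 2}
print next → 29; now {16, 4, 2}
insert 18 → {18, 16, 4, 2}
insert 7 → {18, 16, 7, 4, 2}
insert 23 → {23, 18, 16, 7, 4, 2}

23 → 18 → 16 → 7 → 4 → 2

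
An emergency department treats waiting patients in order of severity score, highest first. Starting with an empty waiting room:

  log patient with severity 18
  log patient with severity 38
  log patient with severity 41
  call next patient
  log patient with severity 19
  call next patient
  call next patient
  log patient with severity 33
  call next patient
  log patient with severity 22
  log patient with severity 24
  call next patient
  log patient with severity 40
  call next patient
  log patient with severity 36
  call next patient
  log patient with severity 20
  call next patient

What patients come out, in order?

41 → 38 → 19 → 33 → 24 → 40 → 36 → 22

insert 18 → {18}
insert 38 → {38, 18}
insert 41 → {41, 38, 18}
call next patient → 41; now {38, 18}
insert 19 → {38, 19, 18}
call next patient → 38; now {19, 18}
call next patient → 19; now {18}
insert 33 → {33, 18}
call next patient → 33; now {18}
insert 22 → {22, 18}
insert 24 → {24, 22, 18}
call next patient → 24; now {22, 18}
insert 40 → {40, 22, 18}
call next patient → 40; now {22, 18}
insert 36 → {36, 22, 18}
call next patient → 36; now {22, 18}
insert 20 → {22, 20, 18}
call next patient → 22; now {20, 18}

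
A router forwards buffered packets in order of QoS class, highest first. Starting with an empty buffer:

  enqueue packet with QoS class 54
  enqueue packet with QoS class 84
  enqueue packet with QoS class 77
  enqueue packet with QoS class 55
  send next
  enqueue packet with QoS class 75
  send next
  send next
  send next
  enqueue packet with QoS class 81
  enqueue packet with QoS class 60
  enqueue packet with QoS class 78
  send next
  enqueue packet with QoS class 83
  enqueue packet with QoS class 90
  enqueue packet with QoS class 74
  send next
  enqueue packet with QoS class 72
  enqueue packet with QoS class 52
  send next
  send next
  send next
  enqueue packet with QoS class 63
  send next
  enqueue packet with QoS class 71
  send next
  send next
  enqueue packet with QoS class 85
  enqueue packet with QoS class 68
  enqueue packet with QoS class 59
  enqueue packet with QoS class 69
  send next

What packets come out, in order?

insert 54 → {54}
insert 84 → {84, 54}
insert 77 → {84, 77, 54}
insert 55 → {84, 77, 55, 54}
send next → 84; now {77, 55, 54}
insert 75 → {77, 75, 55, 54}
send next → 77; now {75, 55, 54}
send next → 75; now {55, 54}
send next → 55; now {54}
insert 81 → {81, 54}
insert 60 → {81, 60, 54}
insert 78 → {81, 78, 60, 54}
send next → 81; now {78, 60, 54}
insert 83 → {83, 78, 60, 54}
insert 90 → {90, 83, 78, 60, 54}
insert 74 → {90, 83, 78, 74, 60, 54}
send next → 90; now {83, 78, 74, 60, 54}
insert 72 → {83, 78, 74, 72, 60, 54}
insert 52 → {83, 78, 74, 72, 60, 54, 52}
send next → 83; now {78, 74, 72, 60, 54, 52}
send next → 78; now {74, 72, 60, 54, 52}
send next → 74; now {72, 60, 54, 52}
insert 63 → {72, 63, 60, 54, 52}
send next → 72; now {63, 60, 54, 52}
insert 71 → {71, 63, 60, 54, 52}
send next → 71; now {63, 60, 54, 52}
send next → 63; now {60, 54, 52}
insert 85 → {85, 60, 54, 52}
insert 68 → {85, 68, 60, 54, 52}
insert 59 → {85, 68, 60, 59, 54, 52}
insert 69 → {85, 69, 68, 60, 59, 54, 52}
send next → 85; now {69, 68, 60, 59, 54, 52}

[84, 77, 75, 55, 81, 90, 83, 78, 74, 72, 71, 63, 85]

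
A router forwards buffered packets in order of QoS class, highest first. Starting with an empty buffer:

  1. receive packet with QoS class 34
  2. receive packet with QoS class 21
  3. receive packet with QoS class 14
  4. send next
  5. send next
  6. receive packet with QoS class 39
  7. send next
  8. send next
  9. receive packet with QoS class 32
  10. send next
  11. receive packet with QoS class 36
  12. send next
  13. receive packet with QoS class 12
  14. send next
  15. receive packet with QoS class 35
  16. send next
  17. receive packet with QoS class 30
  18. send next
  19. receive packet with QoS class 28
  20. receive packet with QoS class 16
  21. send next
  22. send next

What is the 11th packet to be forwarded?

16

insert 34 → {34}
insert 21 → {34, 21}
insert 14 → {34, 21, 14}
send next → 34; now {21, 14}
send next → 21; now {14}
insert 39 → {39, 14}
send next → 39; now {14}
send next → 14; now {}
insert 32 → {32}
send next → 32; now {}
insert 36 → {36}
send next → 36; now {}
insert 12 → {12}
send next → 12; now {}
insert 35 → {35}
send next → 35; now {}
insert 30 → {30}
send next → 30; now {}
insert 28 → {28}
insert 16 → {28, 16}
send next → 28; now {16}
send next → 16; now {}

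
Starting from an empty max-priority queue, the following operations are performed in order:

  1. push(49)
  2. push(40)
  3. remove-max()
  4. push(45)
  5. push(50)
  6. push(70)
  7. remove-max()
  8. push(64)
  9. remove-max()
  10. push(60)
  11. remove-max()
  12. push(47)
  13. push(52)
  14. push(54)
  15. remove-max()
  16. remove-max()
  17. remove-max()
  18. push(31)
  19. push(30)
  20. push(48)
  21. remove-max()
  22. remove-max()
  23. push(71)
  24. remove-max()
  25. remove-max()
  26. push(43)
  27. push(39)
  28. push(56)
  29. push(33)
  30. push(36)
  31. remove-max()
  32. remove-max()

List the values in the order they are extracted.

49, 70, 64, 60, 54, 52, 50, 48, 47, 71, 45, 56, 43

insert 49 → {49}
insert 40 → {49, 40}
remove-max → 49; now {40}
insert 45 → {45, 40}
insert 50 → {50, 45, 40}
insert 70 → {70, 50, 45, 40}
remove-max → 70; now {50, 45, 40}
insert 64 → {64, 50, 45, 40}
remove-max → 64; now {50, 45, 40}
insert 60 → {60, 50, 45, 40}
remove-max → 60; now {50, 45, 40}
insert 47 → {50, 47, 45, 40}
insert 52 → {52, 50, 47, 45, 40}
insert 54 → {54, 52, 50, 47, 45, 40}
remove-max → 54; now {52, 50, 47, 45, 40}
remove-max → 52; now {50, 47, 45, 40}
remove-max → 50; now {47, 45, 40}
insert 31 → {47, 45, 40, 31}
insert 30 → {47, 45, 40, 31, 30}
insert 48 → {48, 47, 45, 40, 31, 30}
remove-max → 48; now {47, 45, 40, 31, 30}
remove-max → 47; now {45, 40, 31, 30}
insert 71 → {71, 45, 40, 31, 30}
remove-max → 71; now {45, 40, 31, 30}
remove-max → 45; now {40, 31, 30}
insert 43 → {43, 40, 31, 30}
insert 39 → {43, 40, 39, 31, 30}
insert 56 → {56, 43, 40, 39, 31, 30}
insert 33 → {56, 43, 40, 39, 33, 31, 30}
insert 36 → {56, 43, 40, 39, 36, 33, 31, 30}
remove-max → 56; now {43, 40, 39, 36, 33, 31, 30}
remove-max → 43; now {40, 39, 36, 33, 31, 30}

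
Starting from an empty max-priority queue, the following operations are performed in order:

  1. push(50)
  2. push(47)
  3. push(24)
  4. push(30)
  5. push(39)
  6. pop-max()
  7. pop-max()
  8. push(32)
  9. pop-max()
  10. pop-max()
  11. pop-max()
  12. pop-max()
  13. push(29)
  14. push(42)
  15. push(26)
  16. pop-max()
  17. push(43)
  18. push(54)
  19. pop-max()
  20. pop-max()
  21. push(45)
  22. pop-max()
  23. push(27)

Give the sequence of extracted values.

insert 50 → {50}
insert 47 → {50, 47}
insert 24 → {50, 47, 24}
insert 30 → {50, 47, 30, 24}
insert 39 → {50, 47, 39, 30, 24}
pop-max → 50; now {47, 39, 30, 24}
pop-max → 47; now {39, 30, 24}
insert 32 → {39, 32, 30, 24}
pop-max → 39; now {32, 30, 24}
pop-max → 32; now {30, 24}
pop-max → 30; now {24}
pop-max → 24; now {}
insert 29 → {29}
insert 42 → {42, 29}
insert 26 → {42, 29, 26}
pop-max → 42; now {29, 26}
insert 43 → {43, 29, 26}
insert 54 → {54, 43, 29, 26}
pop-max → 54; now {43, 29, 26}
pop-max → 43; now {29, 26}
insert 45 → {45, 29, 26}
pop-max → 45; now {29, 26}
insert 27 → {29, 27, 26}

[50, 47, 39, 32, 30, 24, 42, 54, 43, 45]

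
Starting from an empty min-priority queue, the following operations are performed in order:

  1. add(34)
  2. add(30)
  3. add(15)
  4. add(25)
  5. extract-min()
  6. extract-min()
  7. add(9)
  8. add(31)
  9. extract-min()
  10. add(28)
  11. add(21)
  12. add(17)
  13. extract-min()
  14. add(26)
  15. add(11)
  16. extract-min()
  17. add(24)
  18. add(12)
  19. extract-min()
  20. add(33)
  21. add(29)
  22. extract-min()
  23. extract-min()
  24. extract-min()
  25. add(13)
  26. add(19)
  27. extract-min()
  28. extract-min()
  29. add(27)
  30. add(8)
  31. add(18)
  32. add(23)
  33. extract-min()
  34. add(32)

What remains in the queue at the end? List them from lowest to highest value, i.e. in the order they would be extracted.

insert 34 → {34}
insert 30 → {30, 34}
insert 15 → {15, 30, 34}
insert 25 → {15, 25, 30, 34}
extract-min → 15; now {25, 30, 34}
extract-min → 25; now {30, 34}
insert 9 → {9, 30, 34}
insert 31 → {9, 30, 31, 34}
extract-min → 9; now {30, 31, 34}
insert 28 → {28, 30, 31, 34}
insert 21 → {21, 28, 30, 31, 34}
insert 17 → {17, 21, 28, 30, 31, 34}
extract-min → 17; now {21, 28, 30, 31, 34}
insert 26 → {21, 26, 28, 30, 31, 34}
insert 11 → {11, 21, 26, 28, 30, 31, 34}
extract-min → 11; now {21, 26, 28, 30, 31, 34}
insert 24 → {21, 24, 26, 28, 30, 31, 34}
insert 12 → {12, 21, 24, 26, 28, 30, 31, 34}
extract-min → 12; now {21, 24, 26, 28, 30, 31, 34}
insert 33 → {21, 24, 26, 28, 30, 31, 33, 34}
insert 29 → {21, 24, 26, 28, 29, 30, 31, 33, 34}
extract-min → 21; now {24, 26, 28, 29, 30, 31, 33, 34}
extract-min → 24; now {26, 28, 29, 30, 31, 33, 34}
extract-min → 26; now {28, 29, 30, 31, 33, 34}
insert 13 → {13, 28, 29, 30, 31, 33, 34}
insert 19 → {13, 19, 28, 29, 30, 31, 33, 34}
extract-min → 13; now {19, 28, 29, 30, 31, 33, 34}
extract-min → 19; now {28, 29, 30, 31, 33, 34}
insert 27 → {27, 28, 29, 30, 31, 33, 34}
insert 8 → {8, 27, 28, 29, 30, 31, 33, 34}
insert 18 → {8, 18, 27, 28, 29, 30, 31, 33, 34}
insert 23 → {8, 18, 23, 27, 28, 29, 30, 31, 33, 34}
extract-min → 8; now {18, 23, 27, 28, 29, 30, 31, 33, 34}
insert 32 → {18, 23, 27, 28, 29, 30, 31, 32, 33, 34}

[18, 23, 27, 28, 29, 30, 31, 32, 33, 34]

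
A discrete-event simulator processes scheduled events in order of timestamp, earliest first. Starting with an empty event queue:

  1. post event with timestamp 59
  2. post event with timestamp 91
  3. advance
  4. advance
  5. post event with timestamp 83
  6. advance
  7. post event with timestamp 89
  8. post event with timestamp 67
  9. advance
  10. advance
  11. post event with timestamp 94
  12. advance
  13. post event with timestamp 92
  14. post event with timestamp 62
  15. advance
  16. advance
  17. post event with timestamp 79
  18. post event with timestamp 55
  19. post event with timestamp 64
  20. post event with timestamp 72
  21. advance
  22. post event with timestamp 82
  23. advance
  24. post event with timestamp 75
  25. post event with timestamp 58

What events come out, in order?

insert 59 → {59}
insert 91 → {59, 91}
advance → 59; now {91}
advance → 91; now {}
insert 83 → {83}
advance → 83; now {}
insert 89 → {89}
insert 67 → {67, 89}
advance → 67; now {89}
advance → 89; now {}
insert 94 → {94}
advance → 94; now {}
insert 92 → {92}
insert 62 → {62, 92}
advance → 62; now {92}
advance → 92; now {}
insert 79 → {79}
insert 55 → {55, 79}
insert 64 → {55, 64, 79}
insert 72 → {55, 64, 72, 79}
advance → 55; now {64, 72, 79}
insert 82 → {64, 72, 79, 82}
advance → 64; now {72, 79, 82}
insert 75 → {72, 75, 79, 82}
insert 58 → {58, 72, 75, 79, 82}

59 → 91 → 83 → 67 → 89 → 94 → 62 → 92 → 55 → 64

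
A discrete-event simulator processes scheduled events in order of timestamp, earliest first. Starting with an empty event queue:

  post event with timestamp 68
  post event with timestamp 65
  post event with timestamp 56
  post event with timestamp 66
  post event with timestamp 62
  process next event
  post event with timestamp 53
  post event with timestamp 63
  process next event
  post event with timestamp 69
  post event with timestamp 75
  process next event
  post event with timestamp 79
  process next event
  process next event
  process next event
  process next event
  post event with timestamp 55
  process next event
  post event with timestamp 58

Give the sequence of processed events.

insert 68 → {68}
insert 65 → {65, 68}
insert 56 → {56, 65, 68}
insert 66 → {56, 65, 66, 68}
insert 62 → {56, 62, 65, 66, 68}
process next event → 56; now {62, 65, 66, 68}
insert 53 → {53, 62, 65, 66, 68}
insert 63 → {53, 62, 63, 65, 66, 68}
process next event → 53; now {62, 63, 65, 66, 68}
insert 69 → {62, 63, 65, 66, 68, 69}
insert 75 → {62, 63, 65, 66, 68, 69, 75}
process next event → 62; now {63, 65, 66, 68, 69, 75}
insert 79 → {63, 65, 66, 68, 69, 75, 79}
process next event → 63; now {65, 66, 68, 69, 75, 79}
process next event → 65; now {66, 68, 69, 75, 79}
process next event → 66; now {68, 69, 75, 79}
process next event → 68; now {69, 75, 79}
insert 55 → {55, 69, 75, 79}
process next event → 55; now {69, 75, 79}
insert 58 → {58, 69, 75, 79}

[56, 53, 62, 63, 65, 66, 68, 55]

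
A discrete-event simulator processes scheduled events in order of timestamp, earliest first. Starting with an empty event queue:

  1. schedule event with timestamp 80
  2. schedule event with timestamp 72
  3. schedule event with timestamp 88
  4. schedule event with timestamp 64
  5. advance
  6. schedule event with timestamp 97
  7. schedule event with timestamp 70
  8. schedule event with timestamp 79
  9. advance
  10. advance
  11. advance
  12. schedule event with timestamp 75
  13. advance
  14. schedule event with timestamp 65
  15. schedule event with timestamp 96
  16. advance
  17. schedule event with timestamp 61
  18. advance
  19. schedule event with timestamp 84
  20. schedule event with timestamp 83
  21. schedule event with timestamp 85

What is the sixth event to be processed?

insert 80 → {80}
insert 72 → {72, 80}
insert 88 → {72, 80, 88}
insert 64 → {64, 72, 80, 88}
advance → 64; now {72, 80, 88}
insert 97 → {72, 80, 88, 97}
insert 70 → {70, 72, 80, 88, 97}
insert 79 → {70, 72, 79, 80, 88, 97}
advance → 70; now {72, 79, 80, 88, 97}
advance → 72; now {79, 80, 88, 97}
advance → 79; now {80, 88, 97}
insert 75 → {75, 80, 88, 97}
advance → 75; now {80, 88, 97}
insert 65 → {65, 80, 88, 97}
insert 96 → {65, 80, 88, 96, 97}
advance → 65; now {80, 88, 96, 97}
insert 61 → {61, 80, 88, 96, 97}
advance → 61; now {80, 88, 96, 97}
insert 84 → {80, 84, 88, 96, 97}
insert 83 → {80, 83, 84, 88, 96, 97}
insert 85 → {80, 83, 84, 85, 88, 96, 97}

65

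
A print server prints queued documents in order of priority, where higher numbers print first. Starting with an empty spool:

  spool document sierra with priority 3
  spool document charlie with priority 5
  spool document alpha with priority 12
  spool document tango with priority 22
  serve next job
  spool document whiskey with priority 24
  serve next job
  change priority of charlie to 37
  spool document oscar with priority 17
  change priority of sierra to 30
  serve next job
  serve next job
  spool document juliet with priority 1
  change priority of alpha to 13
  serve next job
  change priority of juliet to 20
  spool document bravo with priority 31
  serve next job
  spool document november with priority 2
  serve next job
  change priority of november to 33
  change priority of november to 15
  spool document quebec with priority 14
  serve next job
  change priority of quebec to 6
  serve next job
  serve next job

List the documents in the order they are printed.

add sierra (priority 3) → {sierra:3}
add charlie (priority 5) → {charlie:5, sierra:3}
add alpha (priority 12) → {alpha:12, charlie:5, sierra:3}
add tango (priority 22) → {tango:22, alpha:12, charlie:5, sierra:3}
serve next job → tango; now {alpha:12, charlie:5, sierra:3}
add whiskey (priority 24) → {whiskey:24, alpha:12, charlie:5, sierra:3}
serve next job → whiskey; now {alpha:12, charlie:5, sierra:3}
update charlie to priority 37 → {charlie:37, alpha:12, sierra:3}
add oscar (priority 17) → {charlie:37, oscar:17, alpha:12, sierra:3}
update sierra to priority 30 → {charlie:37, sierra:30, oscar:17, alpha:12}
serve next job → charlie; now {sierra:30, oscar:17, alpha:12}
serve next job → sierra; now {oscar:17, alpha:12}
add juliet (priority 1) → {oscar:17, alpha:12, juliet:1}
update alpha to priority 13 → {oscar:17, alpha:13, juliet:1}
serve next job → oscar; now {alpha:13, juliet:1}
update juliet to priority 20 → {juliet:20, alpha:13}
add bravo (priority 31) → {bravo:31, juliet:20, alpha:13}
serve next job → bravo; now {juliet:20, alpha:13}
add november (priority 2) → {juliet:20, alpha:13, november:2}
serve next job → juliet; now {alpha:13, november:2}
update november to priority 33 → {november:33, alpha:13}
update november to priority 15 → {november:15, alpha:13}
add quebec (priority 14) → {november:15, quebec:14, alpha:13}
serve next job → november; now {quebec:14, alpha:13}
update quebec to priority 6 → {alpha:13, quebec:6}
serve next job → alpha; now {quebec:6}
serve next job → quebec; now {}

tango, whiskey, charlie, sierra, oscar, bravo, juliet, november, alpha, quebec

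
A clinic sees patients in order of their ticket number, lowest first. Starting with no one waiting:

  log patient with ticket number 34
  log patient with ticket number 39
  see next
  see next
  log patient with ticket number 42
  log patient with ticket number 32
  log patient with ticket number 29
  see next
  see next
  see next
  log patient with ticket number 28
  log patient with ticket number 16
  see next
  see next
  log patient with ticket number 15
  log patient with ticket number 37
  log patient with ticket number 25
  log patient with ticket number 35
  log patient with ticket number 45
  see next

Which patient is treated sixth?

insert 34 → {34}
insert 39 → {34, 39}
see next → 34; now {39}
see next → 39; now {}
insert 42 → {42}
insert 32 → {32, 42}
insert 29 → {29, 32, 42}
see next → 29; now {32, 42}
see next → 32; now {42}
see next → 42; now {}
insert 28 → {28}
insert 16 → {16, 28}
see next → 16; now {28}
see next → 28; now {}
insert 15 → {15}
insert 37 → {15, 37}
insert 25 → {15, 25, 37}
insert 35 → {15, 25, 35, 37}
insert 45 → {15, 25, 35, 37, 45}
see next → 15; now {25, 35, 37, 45}

16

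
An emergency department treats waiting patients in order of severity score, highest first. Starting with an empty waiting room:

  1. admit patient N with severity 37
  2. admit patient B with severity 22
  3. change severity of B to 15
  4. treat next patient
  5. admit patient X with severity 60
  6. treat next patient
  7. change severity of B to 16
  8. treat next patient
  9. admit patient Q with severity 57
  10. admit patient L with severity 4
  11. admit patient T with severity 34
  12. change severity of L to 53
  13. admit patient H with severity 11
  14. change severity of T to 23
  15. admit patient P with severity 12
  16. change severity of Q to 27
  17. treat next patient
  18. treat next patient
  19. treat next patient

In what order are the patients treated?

N, X, B, L, Q, T

add N (severity 37) → {N:37}
add B (severity 22) → {N:37, B:22}
update B to severity 15 → {N:37, B:15}
treat next patient → N; now {B:15}
add X (severity 60) → {X:60, B:15}
treat next patient → X; now {B:15}
update B to severity 16 → {B:16}
treat next patient → B; now {}
add Q (severity 57) → {Q:57}
add L (severity 4) → {Q:57, L:4}
add T (severity 34) → {Q:57, T:34, L:4}
update L to severity 53 → {Q:57, L:53, T:34}
add H (severity 11) → {Q:57, L:53, T:34, H:11}
update T to severity 23 → {Q:57, L:53, T:23, H:11}
add P (severity 12) → {Q:57, L:53, T:23, P:12, H:11}
update Q to severity 27 → {L:53, Q:27, T:23, P:12, H:11}
treat next patient → L; now {Q:27, T:23, P:12, H:11}
treat next patient → Q; now {T:23, P:12, H:11}
treat next patient → T; now {P:12, H:11}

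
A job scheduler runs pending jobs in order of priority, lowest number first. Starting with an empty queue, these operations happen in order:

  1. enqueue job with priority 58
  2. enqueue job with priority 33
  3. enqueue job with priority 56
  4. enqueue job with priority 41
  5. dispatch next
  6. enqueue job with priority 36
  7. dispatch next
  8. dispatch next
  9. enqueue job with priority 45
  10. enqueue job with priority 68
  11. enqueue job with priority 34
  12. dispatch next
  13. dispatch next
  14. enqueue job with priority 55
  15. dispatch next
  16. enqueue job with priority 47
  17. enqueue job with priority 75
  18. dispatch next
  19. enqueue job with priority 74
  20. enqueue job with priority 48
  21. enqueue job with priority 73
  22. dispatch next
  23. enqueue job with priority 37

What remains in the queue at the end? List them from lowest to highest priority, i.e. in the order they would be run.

insert 58 → {58}
insert 33 → {33, 58}
insert 56 → {33, 56, 58}
insert 41 → {33, 41, 56, 58}
dispatch next → 33; now {41, 56, 58}
insert 36 → {36, 41, 56, 58}
dispatch next → 36; now {41, 56, 58}
dispatch next → 41; now {56, 58}
insert 45 → {45, 56, 58}
insert 68 → {45, 56, 58, 68}
insert 34 → {34, 45, 56, 58, 68}
dispatch next → 34; now {45, 56, 58, 68}
dispatch next → 45; now {56, 58, 68}
insert 55 → {55, 56, 58, 68}
dispatch next → 55; now {56, 58, 68}
insert 47 → {47, 56, 58, 68}
insert 75 → {47, 56, 58, 68, 75}
dispatch next → 47; now {56, 58, 68, 75}
insert 74 → {56, 58, 68, 74, 75}
insert 48 → {48, 56, 58, 68, 74, 75}
insert 73 → {48, 56, 58, 68, 73, 74, 75}
dispatch next → 48; now {56, 58, 68, 73, 74, 75}
insert 37 → {37, 56, 58, 68, 73, 74, 75}

[37, 56, 58, 68, 73, 74, 75]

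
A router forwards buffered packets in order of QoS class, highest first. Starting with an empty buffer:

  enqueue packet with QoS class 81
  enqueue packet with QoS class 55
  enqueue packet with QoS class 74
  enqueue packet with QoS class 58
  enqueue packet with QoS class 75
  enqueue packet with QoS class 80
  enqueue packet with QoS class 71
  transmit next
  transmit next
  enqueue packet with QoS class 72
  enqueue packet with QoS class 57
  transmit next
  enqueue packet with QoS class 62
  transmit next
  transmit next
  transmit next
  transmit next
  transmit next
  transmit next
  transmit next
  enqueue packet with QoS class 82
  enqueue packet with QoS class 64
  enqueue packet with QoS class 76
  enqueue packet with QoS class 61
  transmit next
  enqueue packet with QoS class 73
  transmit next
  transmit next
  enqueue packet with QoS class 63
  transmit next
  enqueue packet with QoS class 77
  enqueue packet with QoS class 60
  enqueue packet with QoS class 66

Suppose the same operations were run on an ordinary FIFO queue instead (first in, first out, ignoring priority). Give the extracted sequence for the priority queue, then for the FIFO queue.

insert 81 → {81}
insert 55 → {81, 55}
insert 74 → {81, 74, 55}
insert 58 → {81, 74, 58, 55}
insert 75 → {81, 75, 74, 58, 55}
insert 80 → {81, 80, 75, 74, 58, 55}
insert 71 → {81, 80, 75, 74, 71, 58, 55}
transmit next → 81; now {80, 75, 74, 71, 58, 55}
transmit next → 80; now {75, 74, 71, 58, 55}
insert 72 → {75, 74, 72, 71, 58, 55}
insert 57 → {75, 74, 72, 71, 58, 57, 55}
transmit next → 75; now {74, 72, 71, 58, 57, 55}
insert 62 → {74, 72, 71, 62, 58, 57, 55}
transmit next → 74; now {72, 71, 62, 58, 57, 55}
transmit next → 72; now {71, 62, 58, 57, 55}
transmit next → 71; now {62, 58, 57, 55}
transmit next → 62; now {58, 57, 55}
transmit next → 58; now {57, 55}
transmit next → 57; now {55}
transmit next → 55; now {}
insert 82 → {82}
insert 64 → {82, 64}
insert 76 → {82, 76, 64}
insert 61 → {82, 76, 64, 61}
transmit next → 82; now {76, 64, 61}
insert 73 → {76, 73, 64, 61}
transmit next → 76; now {73, 64, 61}
transmit next → 73; now {64, 61}
insert 63 → {64, 63, 61}
transmit next → 64; now {63, 61}
insert 77 → {77, 63, 61}
insert 60 → {77, 63, 61, 60}
insert 66 → {77, 66, 63, 61, 60}

priority queue: 81 → 80 → 75 → 74 → 72 → 71 → 62 → 58 → 57 → 55 → 82 → 76 → 73 → 64; FIFO queue: [81, 55, 74, 58, 75, 80, 71, 72, 57, 62, 82, 64, 76, 61]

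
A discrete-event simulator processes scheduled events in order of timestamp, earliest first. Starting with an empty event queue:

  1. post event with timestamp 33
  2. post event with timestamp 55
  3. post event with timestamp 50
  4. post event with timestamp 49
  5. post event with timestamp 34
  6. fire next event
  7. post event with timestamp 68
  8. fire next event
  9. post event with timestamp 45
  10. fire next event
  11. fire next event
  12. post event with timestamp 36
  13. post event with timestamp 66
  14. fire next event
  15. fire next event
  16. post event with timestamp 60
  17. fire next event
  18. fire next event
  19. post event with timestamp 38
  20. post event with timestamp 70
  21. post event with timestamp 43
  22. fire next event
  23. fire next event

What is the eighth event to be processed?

insert 33 → {33}
insert 55 → {33, 55}
insert 50 → {33, 50, 55}
insert 49 → {33, 49, 50, 55}
insert 34 → {33, 34, 49, 50, 55}
fire next event → 33; now {34, 49, 50, 55}
insert 68 → {34, 49, 50, 55, 68}
fire next event → 34; now {49, 50, 55, 68}
insert 45 → {45, 49, 50, 55, 68}
fire next event → 45; now {49, 50, 55, 68}
fire next event → 49; now {50, 55, 68}
insert 36 → {36, 50, 55, 68}
insert 66 → {36, 50, 55, 66, 68}
fire next event → 36; now {50, 55, 66, 68}
fire next event → 50; now {55, 66, 68}
insert 60 → {55, 60, 66, 68}
fire next event → 55; now {60, 66, 68}
fire next event → 60; now {66, 68}
insert 38 → {38, 66, 68}
insert 70 → {38, 66, 68, 70}
insert 43 → {38, 43, 66, 68, 70}
fire next event → 38; now {43, 66, 68, 70}
fire next event → 43; now {66, 68, 70}

60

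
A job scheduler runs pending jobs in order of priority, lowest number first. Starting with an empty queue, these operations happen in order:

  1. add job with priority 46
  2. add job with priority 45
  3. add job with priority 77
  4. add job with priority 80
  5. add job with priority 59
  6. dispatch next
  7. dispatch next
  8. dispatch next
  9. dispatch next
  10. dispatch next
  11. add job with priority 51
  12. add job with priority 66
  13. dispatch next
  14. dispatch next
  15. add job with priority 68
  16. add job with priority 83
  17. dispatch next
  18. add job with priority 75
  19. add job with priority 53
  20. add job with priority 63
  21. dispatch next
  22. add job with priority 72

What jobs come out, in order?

45, 46, 59, 77, 80, 51, 66, 68, 53

insert 46 → {46}
insert 45 → {45, 46}
insert 77 → {45, 46, 77}
insert 80 → {45, 46, 77, 80}
insert 59 → {45, 46, 59, 77, 80}
dispatch next → 45; now {46, 59, 77, 80}
dispatch next → 46; now {59, 77, 80}
dispatch next → 59; now {77, 80}
dispatch next → 77; now {80}
dispatch next → 80; now {}
insert 51 → {51}
insert 66 → {51, 66}
dispatch next → 51; now {66}
dispatch next → 66; now {}
insert 68 → {68}
insert 83 → {68, 83}
dispatch next → 68; now {83}
insert 75 → {75, 83}
insert 53 → {53, 75, 83}
insert 63 → {53, 63, 75, 83}
dispatch next → 53; now {63, 75, 83}
insert 72 → {63, 72, 75, 83}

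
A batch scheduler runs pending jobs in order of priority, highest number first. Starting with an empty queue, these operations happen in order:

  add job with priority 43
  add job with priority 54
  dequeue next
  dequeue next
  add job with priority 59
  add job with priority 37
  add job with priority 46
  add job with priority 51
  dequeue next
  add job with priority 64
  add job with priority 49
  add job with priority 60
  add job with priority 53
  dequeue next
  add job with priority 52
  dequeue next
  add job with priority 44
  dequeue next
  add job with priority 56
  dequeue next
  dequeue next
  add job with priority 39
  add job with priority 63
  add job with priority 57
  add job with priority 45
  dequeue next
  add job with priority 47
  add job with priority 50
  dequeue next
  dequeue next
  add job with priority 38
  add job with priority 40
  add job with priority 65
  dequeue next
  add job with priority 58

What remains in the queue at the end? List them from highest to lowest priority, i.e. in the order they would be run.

58 → 50 → 49 → 47 → 46 → 45 → 44 → 40 → 39 → 38 → 37

insert 43 → {43}
insert 54 → {54, 43}
dequeue next → 54; now {43}
dequeue next → 43; now {}
insert 59 → {59}
insert 37 → {59, 37}
insert 46 → {59, 46, 37}
insert 51 → {59, 51, 46, 37}
dequeue next → 59; now {51, 46, 37}
insert 64 → {64, 51, 46, 37}
insert 49 → {64, 51, 49, 46, 37}
insert 60 → {64, 60, 51, 49, 46, 37}
insert 53 → {64, 60, 53, 51, 49, 46, 37}
dequeue next → 64; now {60, 53, 51, 49, 46, 37}
insert 52 → {60, 53, 52, 51, 49, 46, 37}
dequeue next → 60; now {53, 52, 51, 49, 46, 37}
insert 44 → {53, 52, 51, 49, 46, 44, 37}
dequeue next → 53; now {52, 51, 49, 46, 44, 37}
insert 56 → {56, 52, 51, 49, 46, 44, 37}
dequeue next → 56; now {52, 51, 49, 46, 44, 37}
dequeue next → 52; now {51, 49, 46, 44, 37}
insert 39 → {51, 49, 46, 44, 39, 37}
insert 63 → {63, 51, 49, 46, 44, 39, 37}
insert 57 → {63, 57, 51, 49, 46, 44, 39, 37}
insert 45 → {63, 57, 51, 49, 46, 45, 44, 39, 37}
dequeue next → 63; now {57, 51, 49, 46, 45, 44, 39, 37}
insert 47 → {57, 51, 49, 47, 46, 45, 44, 39, 37}
insert 50 → {57, 51, 50, 49, 47, 46, 45, 44, 39, 37}
dequeue next → 57; now {51, 50, 49, 47, 46, 45, 44, 39, 37}
dequeue next → 51; now {50, 49, 47, 46, 45, 44, 39, 37}
insert 38 → {50, 49, 47, 46, 45, 44, 39, 38, 37}
insert 40 → {50, 49, 47, 46, 45, 44, 40, 39, 38, 37}
insert 65 → {65, 50, 49, 47, 46, 45, 44, 40, 39, 38, 37}
dequeue next → 65; now {50, 49, 47, 46, 45, 44, 40, 39, 38, 37}
insert 58 → {58, 50, 49, 47, 46, 45, 44, 40, 39, 38, 37}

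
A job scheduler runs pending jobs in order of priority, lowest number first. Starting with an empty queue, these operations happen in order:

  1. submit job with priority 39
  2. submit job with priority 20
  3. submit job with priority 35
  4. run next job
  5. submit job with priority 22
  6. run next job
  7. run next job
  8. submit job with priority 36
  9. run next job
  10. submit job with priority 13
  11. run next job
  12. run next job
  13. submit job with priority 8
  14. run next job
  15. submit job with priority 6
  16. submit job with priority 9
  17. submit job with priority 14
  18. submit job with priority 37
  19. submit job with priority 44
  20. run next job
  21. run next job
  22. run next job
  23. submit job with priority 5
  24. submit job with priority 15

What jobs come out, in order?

insert 39 → {39}
insert 20 → {20, 39}
insert 35 → {20, 35, 39}
run next job → 20; now {35, 39}
insert 22 → {22, 35, 39}
run next job → 22; now {35, 39}
run next job → 35; now {39}
insert 36 → {36, 39}
run next job → 36; now {39}
insert 13 → {13, 39}
run next job → 13; now {39}
run next job → 39; now {}
insert 8 → {8}
run next job → 8; now {}
insert 6 → {6}
insert 9 → {6, 9}
insert 14 → {6, 9, 14}
insert 37 → {6, 9, 14, 37}
insert 44 → {6, 9, 14, 37, 44}
run next job → 6; now {9, 14, 37, 44}
run next job → 9; now {14, 37, 44}
run next job → 14; now {37, 44}
insert 5 → {5, 37, 44}
insert 15 → {5, 15, 37, 44}

[20, 22, 35, 36, 13, 39, 8, 6, 9, 14]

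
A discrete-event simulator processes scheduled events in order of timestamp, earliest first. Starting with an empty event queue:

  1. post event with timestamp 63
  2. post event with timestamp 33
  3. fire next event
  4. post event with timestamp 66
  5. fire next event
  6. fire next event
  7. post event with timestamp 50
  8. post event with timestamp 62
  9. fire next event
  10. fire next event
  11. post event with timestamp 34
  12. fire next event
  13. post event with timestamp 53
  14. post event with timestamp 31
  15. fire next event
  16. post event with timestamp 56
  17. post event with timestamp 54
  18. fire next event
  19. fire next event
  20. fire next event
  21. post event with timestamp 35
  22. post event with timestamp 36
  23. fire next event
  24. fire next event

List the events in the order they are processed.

insert 63 → {63}
insert 33 → {33, 63}
fire next event → 33; now {63}
insert 66 → {63, 66}
fire next event → 63; now {66}
fire next event → 66; now {}
insert 50 → {50}
insert 62 → {50, 62}
fire next event → 50; now {62}
fire next event → 62; now {}
insert 34 → {34}
fire next event → 34; now {}
insert 53 → {53}
insert 31 → {31, 53}
fire next event → 31; now {53}
insert 56 → {53, 56}
insert 54 → {53, 54, 56}
fire next event → 53; now {54, 56}
fire next event → 54; now {56}
fire next event → 56; now {}
insert 35 → {35}
insert 36 → {35, 36}
fire next event → 35; now {36}
fire next event → 36; now {}

[33, 63, 66, 50, 62, 34, 31, 53, 54, 56, 35, 36]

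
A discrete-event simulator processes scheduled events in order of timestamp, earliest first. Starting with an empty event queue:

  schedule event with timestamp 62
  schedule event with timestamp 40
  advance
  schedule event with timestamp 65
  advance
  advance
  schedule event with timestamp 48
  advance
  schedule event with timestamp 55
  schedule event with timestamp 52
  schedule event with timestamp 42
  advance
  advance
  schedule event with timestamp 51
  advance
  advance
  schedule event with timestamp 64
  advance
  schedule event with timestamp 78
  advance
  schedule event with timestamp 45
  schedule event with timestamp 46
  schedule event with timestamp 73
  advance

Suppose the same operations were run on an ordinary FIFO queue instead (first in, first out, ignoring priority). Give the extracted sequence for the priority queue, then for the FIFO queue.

priority queue: 40 → 62 → 65 → 48 → 42 → 52 → 51 → 55 → 64 → 78 → 45; FIFO queue: 62 → 40 → 65 → 48 → 55 → 52 → 42 → 51 → 64 → 78 → 45

insert 62 → {62}
insert 40 → {40, 62}
advance → 40; now {62}
insert 65 → {62, 65}
advance → 62; now {65}
advance → 65; now {}
insert 48 → {48}
advance → 48; now {}
insert 55 → {55}
insert 52 → {52, 55}
insert 42 → {42, 52, 55}
advance → 42; now {52, 55}
advance → 52; now {55}
insert 51 → {51, 55}
advance → 51; now {55}
advance → 55; now {}
insert 64 → {64}
advance → 64; now {}
insert 78 → {78}
advance → 78; now {}
insert 45 → {45}
insert 46 → {45, 46}
insert 73 → {45, 46, 73}
advance → 45; now {46, 73}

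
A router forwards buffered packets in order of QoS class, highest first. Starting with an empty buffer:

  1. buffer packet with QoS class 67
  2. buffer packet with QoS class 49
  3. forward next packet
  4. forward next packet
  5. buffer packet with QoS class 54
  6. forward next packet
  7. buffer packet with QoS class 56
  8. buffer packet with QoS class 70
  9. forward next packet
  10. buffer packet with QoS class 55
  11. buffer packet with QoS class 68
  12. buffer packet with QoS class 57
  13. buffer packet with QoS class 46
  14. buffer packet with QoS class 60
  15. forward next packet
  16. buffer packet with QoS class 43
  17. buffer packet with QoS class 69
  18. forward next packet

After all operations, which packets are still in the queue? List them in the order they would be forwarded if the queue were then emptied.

[60, 57, 56, 55, 46, 43]

insert 67 → {67}
insert 49 → {67, 49}
forward next packet → 67; now {49}
forward next packet → 49; now {}
insert 54 → {54}
forward next packet → 54; now {}
insert 56 → {56}
insert 70 → {70, 56}
forward next packet → 70; now {56}
insert 55 → {56, 55}
insert 68 → {68, 56, 55}
insert 57 → {68, 57, 56, 55}
insert 46 → {68, 57, 56, 55, 46}
insert 60 → {68, 60, 57, 56, 55, 46}
forward next packet → 68; now {60, 57, 56, 55, 46}
insert 43 → {60, 57, 56, 55, 46, 43}
insert 69 → {69, 60, 57, 56, 55, 46, 43}
forward next packet → 69; now {60, 57, 56, 55, 46, 43}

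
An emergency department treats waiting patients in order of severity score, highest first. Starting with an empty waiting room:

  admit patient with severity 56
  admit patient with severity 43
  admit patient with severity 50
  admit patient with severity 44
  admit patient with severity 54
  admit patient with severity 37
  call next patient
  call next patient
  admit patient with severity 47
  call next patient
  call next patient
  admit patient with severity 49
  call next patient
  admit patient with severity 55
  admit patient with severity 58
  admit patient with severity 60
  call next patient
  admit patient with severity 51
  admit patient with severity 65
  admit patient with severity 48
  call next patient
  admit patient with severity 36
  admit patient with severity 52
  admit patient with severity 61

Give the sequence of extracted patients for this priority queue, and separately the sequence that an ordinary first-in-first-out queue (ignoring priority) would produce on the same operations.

priority queue: [56, 54, 50, 47, 49, 60, 65]; FIFO queue: 56 → 43 → 50 → 44 → 54 → 37 → 47

insert 56 → {56}
insert 43 → {56, 43}
insert 50 → {56, 50, 43}
insert 44 → {56, 50, 44, 43}
insert 54 → {56, 54, 50, 44, 43}
insert 37 → {56, 54, 50, 44, 43, 37}
call next patient → 56; now {54, 50, 44, 43, 37}
call next patient → 54; now {50, 44, 43, 37}
insert 47 → {50, 47, 44, 43, 37}
call next patient → 50; now {47, 44, 43, 37}
call next patient → 47; now {44, 43, 37}
insert 49 → {49, 44, 43, 37}
call next patient → 49; now {44, 43, 37}
insert 55 → {55, 44, 43, 37}
insert 58 → {58, 55, 44, 43, 37}
insert 60 → {60, 58, 55, 44, 43, 37}
call next patient → 60; now {58, 55, 44, 43, 37}
insert 51 → {58, 55, 51, 44, 43, 37}
insert 65 → {65, 58, 55, 51, 44, 43, 37}
insert 48 → {65, 58, 55, 51, 48, 44, 43, 37}
call next patient → 65; now {58, 55, 51, 48, 44, 43, 37}
insert 36 → {58, 55, 51, 48, 44, 43, 37, 36}
insert 52 → {58, 55, 52, 51, 48, 44, 43, 37, 36}
insert 61 → {61, 58, 55, 52, 51, 48, 44, 43, 37, 36}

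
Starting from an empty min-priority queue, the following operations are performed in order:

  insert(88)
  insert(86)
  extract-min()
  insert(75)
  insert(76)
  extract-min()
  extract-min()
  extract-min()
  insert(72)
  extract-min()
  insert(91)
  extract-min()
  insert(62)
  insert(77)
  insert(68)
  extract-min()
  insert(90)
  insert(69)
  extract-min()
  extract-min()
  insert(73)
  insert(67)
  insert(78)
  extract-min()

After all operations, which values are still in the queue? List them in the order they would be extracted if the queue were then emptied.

insert 88 → {88}
insert 86 → {86, 88}
extract-min → 86; now {88}
insert 75 → {75, 88}
insert 76 → {75, 76, 88}
extract-min → 75; now {76, 88}
extract-min → 76; now {88}
extract-min → 88; now {}
insert 72 → {72}
extract-min → 72; now {}
insert 91 → {91}
extract-min → 91; now {}
insert 62 → {62}
insert 77 → {62, 77}
insert 68 → {62, 68, 77}
extract-min → 62; now {68, 77}
insert 90 → {68, 77, 90}
insert 69 → {68, 69, 77, 90}
extract-min → 68; now {69, 77, 90}
extract-min → 69; now {77, 90}
insert 73 → {73, 77, 90}
insert 67 → {67, 73, 77, 90}
insert 78 → {67, 73, 77, 78, 90}
extract-min → 67; now {73, 77, 78, 90}

73 → 77 → 78 → 90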